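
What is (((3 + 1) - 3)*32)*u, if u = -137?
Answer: -4384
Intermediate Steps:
(((3 + 1) - 3)*32)*u = (((3 + 1) - 3)*32)*(-137) = ((4 - 3)*32)*(-137) = (1*32)*(-137) = 32*(-137) = -4384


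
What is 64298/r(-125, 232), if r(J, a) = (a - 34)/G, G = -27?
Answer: -96447/11 ≈ -8767.9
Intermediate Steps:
r(J, a) = 34/27 - a/27 (r(J, a) = (a - 34)/(-27) = (-34 + a)*(-1/27) = 34/27 - a/27)
64298/r(-125, 232) = 64298/(34/27 - 1/27*232) = 64298/(34/27 - 232/27) = 64298/(-22/3) = 64298*(-3/22) = -96447/11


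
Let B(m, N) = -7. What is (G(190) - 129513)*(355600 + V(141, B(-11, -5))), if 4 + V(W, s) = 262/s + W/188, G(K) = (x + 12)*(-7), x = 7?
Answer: -645355813003/14 ≈ -4.6097e+10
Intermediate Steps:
G(K) = -133 (G(K) = (7 + 12)*(-7) = 19*(-7) = -133)
V(W, s) = -4 + 262/s + W/188 (V(W, s) = -4 + (262/s + W/188) = -4 + 262/s + W/188)
(G(190) - 129513)*(355600 + V(141, B(-11, -5))) = (-133 - 129513)*(355600 + (-4 + 262/(-7) + (1/188)*141)) = -129646*(355600 + (-4 + 262*(-⅐) + ¾)) = -129646*(355600 + (-4 - 262/7 + ¾)) = -129646*(355600 - 1139/28) = -129646*9955661/28 = -645355813003/14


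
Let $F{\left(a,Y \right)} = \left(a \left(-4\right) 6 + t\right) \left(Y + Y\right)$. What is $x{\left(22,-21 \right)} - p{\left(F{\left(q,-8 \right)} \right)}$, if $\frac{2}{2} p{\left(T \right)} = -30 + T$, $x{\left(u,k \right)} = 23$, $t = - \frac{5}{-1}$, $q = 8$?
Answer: $-2939$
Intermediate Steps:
$t = 5$ ($t = \left(-5\right) \left(-1\right) = 5$)
$F{\left(a,Y \right)} = 2 Y \left(5 - 24 a\right)$ ($F{\left(a,Y \right)} = \left(a \left(-4\right) 6 + 5\right) \left(Y + Y\right) = \left(- 4 a 6 + 5\right) 2 Y = \left(- 24 a + 5\right) 2 Y = \left(5 - 24 a\right) 2 Y = 2 Y \left(5 - 24 a\right)$)
$p{\left(T \right)} = -30 + T$
$x{\left(22,-21 \right)} - p{\left(F{\left(q,-8 \right)} \right)} = 23 - \left(-30 + 2 \left(-8\right) \left(5 - 192\right)\right) = 23 - \left(-30 + 2 \left(-8\right) \left(-187\right)\right) = 23 - \left(-30 + 2992\right) = 23 - 2962 = -2939$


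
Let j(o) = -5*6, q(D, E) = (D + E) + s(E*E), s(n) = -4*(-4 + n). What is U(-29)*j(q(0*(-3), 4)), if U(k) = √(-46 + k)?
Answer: -150*I*√3 ≈ -259.81*I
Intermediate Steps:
s(n) = 16 - 4*n
q(D, E) = 16 + D + E - 4*E² (q(D, E) = (D + E) + (16 - 4*E*E) = (D + E) + (16 - 4*E²) = 16 + D + E - 4*E²)
j(o) = -30
U(-29)*j(q(0*(-3), 4)) = √(-46 - 29)*(-30) = √(-75)*(-30) = (5*I*√3)*(-30) = -150*I*√3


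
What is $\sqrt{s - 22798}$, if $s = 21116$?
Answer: $29 i \sqrt{2} \approx 41.012 i$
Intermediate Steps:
$\sqrt{s - 22798} = \sqrt{21116 - 22798} = \sqrt{-1682} = 29 i \sqrt{2}$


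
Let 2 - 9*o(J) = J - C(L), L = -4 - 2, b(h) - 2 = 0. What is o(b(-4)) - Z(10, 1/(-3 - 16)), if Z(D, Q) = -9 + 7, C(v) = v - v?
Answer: 2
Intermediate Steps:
b(h) = 2 (b(h) = 2 + 0 = 2)
L = -6
C(v) = 0
Z(D, Q) = -2
o(J) = 2/9 - J/9 (o(J) = 2/9 - (J - 1*0)/9 = 2/9 - (J + 0)/9 = 2/9 - J/9)
o(b(-4)) - Z(10, 1/(-3 - 16)) = (2/9 - ⅑*2) - 1*(-2) = (2/9 - 2/9) + 2 = 0 + 2 = 2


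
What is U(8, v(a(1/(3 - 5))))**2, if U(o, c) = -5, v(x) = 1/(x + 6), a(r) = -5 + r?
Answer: 25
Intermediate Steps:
v(x) = 1/(6 + x)
U(8, v(a(1/(3 - 5))))**2 = (-5)**2 = 25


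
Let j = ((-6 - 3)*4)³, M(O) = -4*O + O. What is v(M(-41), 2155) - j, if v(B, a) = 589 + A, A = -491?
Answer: 46754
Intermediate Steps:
M(O) = -3*O
v(B, a) = 98 (v(B, a) = 589 - 491 = 98)
j = -46656 (j = (-9*4)³ = (-36)³ = -46656)
v(M(-41), 2155) - j = 98 - 1*(-46656) = 98 + 46656 = 46754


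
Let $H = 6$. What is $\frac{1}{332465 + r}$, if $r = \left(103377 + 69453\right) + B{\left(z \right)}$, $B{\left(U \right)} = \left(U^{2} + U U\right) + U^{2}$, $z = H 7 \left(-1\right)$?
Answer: $\frac{1}{510587} \approx 1.9585 \cdot 10^{-6}$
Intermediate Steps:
$z = -42$ ($z = 6 \cdot 7 \left(-1\right) = 42 \left(-1\right) = -42$)
$B{\left(U \right)} = 3 U^{2}$ ($B{\left(U \right)} = \left(U^{2} + U^{2}\right) + U^{2} = 2 U^{2} + U^{2} = 3 U^{2}$)
$r = 178122$ ($r = \left(103377 + 69453\right) + 3 \left(-42\right)^{2} = 172830 + 3 \cdot 1764 = 172830 + 5292 = 178122$)
$\frac{1}{332465 + r} = \frac{1}{332465 + 178122} = \frac{1}{510587}$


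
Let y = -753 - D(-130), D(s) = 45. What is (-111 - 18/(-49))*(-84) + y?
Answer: 59466/7 ≈ 8495.1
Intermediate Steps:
y = -798 (y = -753 - 1*45 = -753 - 45 = -798)
(-111 - 18/(-49))*(-84) + y = (-111 - 18/(-49))*(-84) - 798 = (-111 - 18*(-1/49))*(-84) - 798 = (-111 + 18/49)*(-84) - 798 = -5421/49*(-84) - 798 = 65052/7 - 798 = 59466/7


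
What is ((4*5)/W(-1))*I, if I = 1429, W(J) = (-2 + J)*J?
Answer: 28580/3 ≈ 9526.7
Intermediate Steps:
W(J) = J*(-2 + J)
((4*5)/W(-1))*I = ((4*5)/((-(-2 - 1))))*1429 = (20/((-1*(-3))))*1429 = (20/3)*1429 = 28580/3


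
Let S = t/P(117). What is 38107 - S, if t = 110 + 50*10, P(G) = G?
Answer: 4457909/117 ≈ 38102.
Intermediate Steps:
t = 610 (t = 110 + 500 = 610)
S = 610/117 ≈ 5.2137
38107 - S = 38107 - 1*610/117 = 38107 - 610/117 = 4457909/117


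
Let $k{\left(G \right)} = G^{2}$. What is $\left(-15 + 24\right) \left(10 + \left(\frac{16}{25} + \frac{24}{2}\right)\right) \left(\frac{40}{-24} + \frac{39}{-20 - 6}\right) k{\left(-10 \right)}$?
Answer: $-64524$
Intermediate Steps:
$\left(-15 + 24\right) \left(10 + \left(\frac{16}{25} + \frac{24}{2}\right)\right) \left(\frac{40}{-24} + \frac{39}{-20 - 6}\right) k{\left(-10 \right)} = \left(-15 + 24\right) \left(10 + \left(\frac{16}{25} + \frac{24}{2}\right)\right) \left(\frac{40}{-24} + \frac{39}{-20 - 6}\right) \left(-10\right)^{2} = 9 \left(10 + \left(16 \cdot \frac{1}{25} + 24 \cdot \frac{1}{2}\right)\right) \left(40 \left(- \frac{1}{24}\right) + \frac{39}{-20 - 6}\right) 100 = 9 \left(10 + \left(\frac{16}{25} + 12\right)\right) \left(- \frac{5}{3} + \frac{39}{-26}\right) 100 = 9 \left(10 + \frac{316}{25}\right) \left(- \frac{5}{3} + 39 \left(- \frac{1}{26}\right)\right) 100 = 9 \cdot \frac{566}{25} \left(- \frac{5}{3} - \frac{3}{2}\right) 100 = \frac{5094}{25} \left(- \frac{19}{6}\right) 100 = \left(- \frac{16131}{25}\right) 100 = -64524$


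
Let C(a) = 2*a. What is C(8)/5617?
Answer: 16/5617 ≈ 0.0028485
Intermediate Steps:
C(8)/5617 = (2*8)/5617 = 16*(1/5617) = 16/5617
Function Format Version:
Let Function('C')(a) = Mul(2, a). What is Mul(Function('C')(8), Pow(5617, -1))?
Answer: Rational(16, 5617) ≈ 0.0028485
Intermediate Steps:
Mul(Function('C')(8), Pow(5617, -1)) = Mul(Mul(2, 8), Pow(5617, -1)) = Mul(16, Rational(1, 5617)) = Rational(16, 5617)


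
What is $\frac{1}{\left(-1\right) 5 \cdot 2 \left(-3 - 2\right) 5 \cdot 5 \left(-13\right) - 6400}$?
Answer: $- \frac{1}{22650} \approx -4.415 \cdot 10^{-5}$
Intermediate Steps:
$\frac{1}{\left(-1\right) 5 \cdot 2 \left(-3 - 2\right) 5 \cdot 5 \left(-13\right) - 6400} = \frac{1}{- 5 \cdot 2 \left(\left(-5\right) 25\right) \left(-13\right) - 6400} = \frac{1}{- 5 \cdot 2 \left(-125\right) \left(-13\right) - 6400} = \frac{1}{\left(-5\right) \left(-250\right) \left(-13\right) - 6400} = \frac{1}{1250 \left(-13\right) - 6400} = \frac{1}{-16250 - 6400} = \frac{1}{-22650} = - \frac{1}{22650}$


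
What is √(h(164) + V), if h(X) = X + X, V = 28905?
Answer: √29233 ≈ 170.98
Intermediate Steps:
h(X) = 2*X
√(h(164) + V) = √(2*164 + 28905) = √(328 + 28905) = √29233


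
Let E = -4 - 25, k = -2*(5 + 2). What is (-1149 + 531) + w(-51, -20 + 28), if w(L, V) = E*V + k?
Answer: -864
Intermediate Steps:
k = -14 (k = -2*7 = -14)
E = -29
w(L, V) = -14 - 29*V (w(L, V) = -29*V - 14 = -14 - 29*V)
(-1149 + 531) + w(-51, -20 + 28) = (-1149 + 531) + (-14 - 29*(-20 + 28)) = -618 + (-14 - 29*8) = -618 + (-14 - 232) = -618 - 246 = -864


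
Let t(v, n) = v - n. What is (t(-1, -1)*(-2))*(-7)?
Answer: 0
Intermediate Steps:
(t(-1, -1)*(-2))*(-7) = ((-1 - 1*(-1))*(-2))*(-7) = ((-1 + 1)*(-2))*(-7) = (0*(-2))*(-7) = 0*(-7) = 0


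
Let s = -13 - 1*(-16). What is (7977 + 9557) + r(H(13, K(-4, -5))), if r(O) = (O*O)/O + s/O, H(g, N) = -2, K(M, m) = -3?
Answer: 35061/2 ≈ 17531.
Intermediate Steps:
s = 3 (s = -13 + 16 = 3)
r(O) = O + 3/O (r(O) = (O*O)/O + 3/O = O**2/O + 3/O = O + 3/O)
(7977 + 9557) + r(H(13, K(-4, -5))) = (7977 + 9557) + (-2 + 3/(-2)) = 17534 + (-2 + 3*(-1/2)) = 17534 + (-2 - 3/2) = 17534 - 7/2 = 35061/2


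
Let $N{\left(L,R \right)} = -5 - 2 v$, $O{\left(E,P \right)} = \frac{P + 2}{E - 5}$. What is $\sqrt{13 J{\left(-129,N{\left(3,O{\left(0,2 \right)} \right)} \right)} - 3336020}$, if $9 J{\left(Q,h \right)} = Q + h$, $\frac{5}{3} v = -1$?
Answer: $\frac{14 i \sqrt{3829835}}{15} \approx 1826.5 i$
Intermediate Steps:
$v = - \frac{3}{5}$ ($v = \frac{3}{5} \left(-1\right) = - \frac{3}{5} \approx -0.6$)
$O{\left(E,P \right)} = \frac{2 + P}{-5 + E}$
$N{\left(L,R \right)} = - \frac{19}{5}$ ($N{\left(L,R \right)} = -5 - - \frac{6}{5} = -5 + \frac{6}{5} = - \frac{19}{5}$)
$J{\left(Q,h \right)} = \frac{Q}{9} + \frac{h}{9}$ ($J{\left(Q,h \right)} = \frac{Q + h}{9} = \frac{Q}{9} + \frac{h}{9}$)
$\sqrt{13 J{\left(-129,N{\left(3,O{\left(0,2 \right)} \right)} \right)} - 3336020} = \sqrt{13 \left(\frac{1}{9} \left(-129\right) + \frac{1}{9} \left(- \frac{19}{5}\right)\right) - 3336020} = \sqrt{13 \left(- \frac{43}{3} - \frac{19}{45}\right) - 3336020} = \sqrt{13 \left(- \frac{664}{45}\right) - 3336020} = \sqrt{- \frac{8632}{45} - 3336020} = \sqrt{- \frac{150129532}{45}} = \frac{14 i \sqrt{3829835}}{15}$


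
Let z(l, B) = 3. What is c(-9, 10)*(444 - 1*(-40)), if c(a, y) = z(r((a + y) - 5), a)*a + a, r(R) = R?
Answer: -17424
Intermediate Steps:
c(a, y) = 4*a (c(a, y) = 3*a + a = 4*a)
c(-9, 10)*(444 - 1*(-40)) = (4*(-9))*(444 - 1*(-40)) = -36*(444 + 40) = -36*484 = -17424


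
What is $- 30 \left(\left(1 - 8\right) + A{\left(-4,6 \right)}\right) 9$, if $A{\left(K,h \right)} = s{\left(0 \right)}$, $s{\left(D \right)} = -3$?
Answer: $2700$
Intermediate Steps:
$A{\left(K,h \right)} = -3$
$- 30 \left(\left(1 - 8\right) + A{\left(-4,6 \right)}\right) 9 = - 30 \left(\left(1 - 8\right) - 3\right) 9 = - 30 \left(-7 - 3\right) 9 = \left(-30\right) \left(-10\right) 9 = 300 \cdot 9 = 2700$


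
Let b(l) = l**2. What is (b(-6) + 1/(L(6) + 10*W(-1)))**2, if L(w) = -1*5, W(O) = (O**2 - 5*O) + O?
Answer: 2627641/2025 ≈ 1297.6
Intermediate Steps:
W(O) = O**2 - 4*O
L(w) = -5
(b(-6) + 1/(L(6) + 10*W(-1)))**2 = ((-6)**2 + 1/(-5 + 10*(-(-4 - 1))))**2 = (36 + 1/(-5 + 10*(-1*(-5))))**2 = (36 + 1/(-5 + 10*5))**2 = (36 + 1/(-5 + 50))**2 = (36 + 1/45)**2 = (1621/45)**2 = 2627641/2025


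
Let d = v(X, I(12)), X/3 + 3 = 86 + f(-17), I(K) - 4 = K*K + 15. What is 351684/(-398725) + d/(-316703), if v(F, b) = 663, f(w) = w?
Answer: -111643732527/126277403675 ≈ -0.88412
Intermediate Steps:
I(K) = 19 + K**2 (I(K) = 4 + (K*K + 15) = 4 + (K**2 + 15) = 4 + (15 + K**2) = 19 + K**2)
X = 198 (X = -9 + 3*(86 - 17) = -9 + 3*69 = -9 + 207 = 198)
d = 663
351684/(-398725) + d/(-316703) = 351684/(-398725) + 663/(-316703) = 351684*(-1/398725) + 663*(-1/316703) = -351684/398725 - 663/316703 = -111643732527/126277403675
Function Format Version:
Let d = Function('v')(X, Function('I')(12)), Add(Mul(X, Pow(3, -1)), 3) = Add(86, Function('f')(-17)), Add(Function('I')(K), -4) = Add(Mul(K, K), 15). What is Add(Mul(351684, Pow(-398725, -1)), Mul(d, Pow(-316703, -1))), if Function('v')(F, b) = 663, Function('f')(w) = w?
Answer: Rational(-111643732527, 126277403675) ≈ -0.88412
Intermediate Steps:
Function('I')(K) = Add(19, Pow(K, 2)) (Function('I')(K) = Add(4, Add(Mul(K, K), 15)) = Add(4, Add(Pow(K, 2), 15)) = Add(4, Add(15, Pow(K, 2))) = Add(19, Pow(K, 2)))
X = 198 (X = Add(-9, Mul(3, Add(86, -17))) = Add(-9, Mul(3, 69)) = Add(-9, 207) = 198)
d = 663
Add(Mul(351684, Pow(-398725, -1)), Mul(d, Pow(-316703, -1))) = Add(Mul(351684, Pow(-398725, -1)), Mul(663, Pow(-316703, -1))) = Add(Mul(351684, Rational(-1, 398725)), Mul(663, Rational(-1, 316703))) = Add(Rational(-351684, 398725), Rational(-663, 316703)) = Rational(-111643732527, 126277403675)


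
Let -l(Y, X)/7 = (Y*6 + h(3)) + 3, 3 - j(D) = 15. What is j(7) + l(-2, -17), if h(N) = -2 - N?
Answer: 86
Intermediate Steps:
j(D) = -12 (j(D) = 3 - 1*15 = 3 - 15 = -12)
l(Y, X) = 14 - 42*Y (l(Y, X) = -7*((Y*6 + (-2 - 1*3)) + 3) = -7*((6*Y + (-2 - 3)) + 3) = -7*((6*Y - 5) + 3) = -7*((-5 + 6*Y) + 3) = -7*(-2 + 6*Y) = 14 - 42*Y)
j(7) + l(-2, -17) = -12 + (14 - 42*(-2)) = -12 + (14 + 84) = -12 + 98 = 86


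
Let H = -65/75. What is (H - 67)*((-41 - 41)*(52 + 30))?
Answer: 6845032/15 ≈ 4.5634e+5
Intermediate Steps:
H = -13/15 (H = -65*1/75 = -13/15 ≈ -0.86667)
(H - 67)*((-41 - 41)*(52 + 30)) = (-13/15 - 67)*((-41 - 41)*(52 + 30)) = -(-83476)*82/15 = -1018/15*(-6724) = 6845032/15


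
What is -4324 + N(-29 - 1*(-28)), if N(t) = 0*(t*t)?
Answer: -4324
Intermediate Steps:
N(t) = 0 (N(t) = 0*t² = 0)
-4324 + N(-29 - 1*(-28)) = -4324 + 0 = -4324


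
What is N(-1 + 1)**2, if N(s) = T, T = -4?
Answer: 16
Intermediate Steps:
N(s) = -4
N(-1 + 1)**2 = (-4)**2 = 16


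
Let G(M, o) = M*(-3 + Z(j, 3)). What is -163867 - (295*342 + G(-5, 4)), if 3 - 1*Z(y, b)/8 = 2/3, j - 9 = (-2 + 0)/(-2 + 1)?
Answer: -794036/3 ≈ -2.6468e+5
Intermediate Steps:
j = 11 (j = 9 + (-2 + 0)/(-2 + 1) = 9 - 2/(-1) = 9 - 2*(-1) = 9 + 2 = 11)
Z(y, b) = 56/3 (Z(y, b) = 24 - 16/3 = 56/3)
G(M, o) = 47*M/3 (G(M, o) = M*(-3 + 56/3) = M*(47/3) = 47*M/3)
-163867 - (295*342 + G(-5, 4)) = -163867 - (295*342 + (47/3)*(-5)) = -163867 - (100890 - 235/3) = -163867 - 1*302435/3 = -163867 - 302435/3 = -794036/3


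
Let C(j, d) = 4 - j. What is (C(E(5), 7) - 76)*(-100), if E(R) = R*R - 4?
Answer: 9300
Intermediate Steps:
E(R) = -4 + R² (E(R) = R² - 4 = -4 + R²)
(C(E(5), 7) - 76)*(-100) = ((4 - (-4 + 5²)) - 76)*(-100) = ((4 - (-4 + 25)) - 76)*(-100) = ((4 - 1*21) - 76)*(-100) = ((4 - 21) - 76)*(-100) = (-17 - 76)*(-100) = -93*(-100) = 9300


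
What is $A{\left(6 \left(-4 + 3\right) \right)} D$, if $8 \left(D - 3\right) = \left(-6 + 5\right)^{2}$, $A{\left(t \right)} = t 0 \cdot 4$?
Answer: $0$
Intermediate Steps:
$A{\left(t \right)} = 0$ ($A{\left(t \right)} = 0 \cdot 4 = 0$)
$D = \frac{25}{8}$ ($D = 3 + \frac{\left(-6 + 5\right)^{2}}{8} = 3 + \frac{\left(-1\right)^{2}}{8} = 3 + \frac{1}{8} \cdot 1 = 3 + \frac{1}{8} = \frac{25}{8} \approx 3.125$)
$A{\left(6 \left(-4 + 3\right) \right)} D = 0 \cdot \frac{25}{8} = 0$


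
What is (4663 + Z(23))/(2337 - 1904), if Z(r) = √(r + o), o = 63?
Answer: 4663/433 + √86/433 ≈ 10.790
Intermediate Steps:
Z(r) = √(63 + r) (Z(r) = √(r + 63) = √(63 + r))
(4663 + Z(23))/(2337 - 1904) = (4663 + √(63 + 23))/(2337 - 1904) = (4663 + √86)/433 = (4663 + √86)*(1/433) = 4663/433 + √86/433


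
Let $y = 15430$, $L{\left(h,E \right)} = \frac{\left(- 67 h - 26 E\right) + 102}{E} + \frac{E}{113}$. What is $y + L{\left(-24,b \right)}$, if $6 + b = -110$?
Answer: $\frac{100854473}{6554} \approx 15388.0$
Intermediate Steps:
$b = -116$ ($b = -6 - 110 = -116$)
$L{\left(h,E \right)} = \frac{E}{113} + \frac{102 - 67 h - 26 E}{E}$ ($L{\left(h,E \right)} = \frac{102 - 67 h - 26 E}{E} + E \frac{1}{113} = \frac{102 - 67 h - 26 E}{E} + \frac{E}{113} = \frac{E}{113} + \frac{102 - 67 h - 26 E}{E}$)
$y + L{\left(-24,b \right)} = 15430 + \frac{11526 - -181704 - 116 \left(-2938 - 116\right)}{113 \left(-116\right)} = 15430 + \frac{1}{113} \left(- \frac{1}{116}\right) \left(11526 + 181704 - -354264\right) = 15430 + \frac{1}{113} \left(- \frac{1}{116}\right) \left(11526 + 181704 + 354264\right) = 15430 + \frac{1}{113} \left(- \frac{1}{116}\right) 547494 = 15430 - \frac{273747}{6554} = \frac{100854473}{6554}$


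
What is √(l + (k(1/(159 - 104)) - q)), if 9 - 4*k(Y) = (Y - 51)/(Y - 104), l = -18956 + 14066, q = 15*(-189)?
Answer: I*√268572892847/11438 ≈ 45.309*I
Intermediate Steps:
q = -2835
l = -4890
k(Y) = 9/4 - (-51 + Y)/(4*(-104 + Y)) (k(Y) = 9/4 - (Y - 51)/(4*(Y - 104)) = 9/4 - (-51 + Y)/(4*(-104 + Y)))
√(l + (k(1/(159 - 104)) - q)) = √(-4890 + ((-885 + 8/(159 - 104))/(4*(-104 + 1/(159 - 104))) - 1*(-2835))) = √(-4890 + ((-885 + 8/55)/(4*(-104 + 1/55)) + 2835)) = √(-4890 + ((-885 + 8*(1/55))/(4*(-104 + 1/55)) + 2835)) = √(-4890 + ((-885 + 8/55)/(4*(-5719/55)) + 2835)) = √(-4890 + ((¼)*(-55/5719)*(-48667/55) + 2835)) = √(-4890 + (48667/22876 + 2835)) = √(-4890 + 64902127/22876) = √(-46961513/22876) = I*√268572892847/11438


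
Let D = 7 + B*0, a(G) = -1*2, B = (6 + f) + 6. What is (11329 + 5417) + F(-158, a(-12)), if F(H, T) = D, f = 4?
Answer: 16753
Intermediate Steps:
B = 16 (B = (6 + 4) + 6 = 10 + 6 = 16)
a(G) = -2
D = 7 (D = 7 + 16*0 = 7 + 0 = 7)
F(H, T) = 7
(11329 + 5417) + F(-158, a(-12)) = (11329 + 5417) + 7 = 16746 + 7 = 16753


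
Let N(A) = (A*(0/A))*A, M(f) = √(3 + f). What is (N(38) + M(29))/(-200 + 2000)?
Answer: √2/450 ≈ 0.0031427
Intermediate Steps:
N(A) = 0 (N(A) = (A*0)*A = 0*A = 0)
(N(38) + M(29))/(-200 + 2000) = (0 + √(3 + 29))/(-200 + 2000) = (0 + √32)/1800 = (0 + 4*√2)*(1/1800) = (4*√2)*(1/1800) = √2/450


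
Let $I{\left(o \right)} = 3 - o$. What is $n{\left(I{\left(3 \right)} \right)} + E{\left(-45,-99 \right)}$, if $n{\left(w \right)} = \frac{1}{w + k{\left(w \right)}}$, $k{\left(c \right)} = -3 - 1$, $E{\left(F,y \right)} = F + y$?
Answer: $- \frac{577}{4} \approx -144.25$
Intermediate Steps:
$k{\left(c \right)} = -4$
$n{\left(w \right)} = \frac{1}{-4 + w}$ ($n{\left(w \right)} = \frac{1}{w - 4} = \frac{1}{-4 + w}$)
$n{\left(I{\left(3 \right)} \right)} + E{\left(-45,-99 \right)} = \frac{1}{-4 + \left(3 - 3\right)} - 144 = \frac{1}{-4 + 0} - 144 = \frac{1}{-4} - 144 = - \frac{1}{4} - 144 = - \frac{577}{4}$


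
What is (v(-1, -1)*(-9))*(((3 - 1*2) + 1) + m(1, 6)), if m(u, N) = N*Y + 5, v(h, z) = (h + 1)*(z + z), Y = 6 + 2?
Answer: 0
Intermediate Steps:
Y = 8
v(h, z) = 2*z*(1 + h) (v(h, z) = (1 + h)*(2*z) = 2*z*(1 + h))
m(u, N) = 5 + 8*N (m(u, N) = N*8 + 5 = 8*N + 5 = 5 + 8*N)
(v(-1, -1)*(-9))*(((3 - 1*2) + 1) + m(1, 6)) = ((2*(-1)*(1 - 1))*(-9))*(((3 - 1*2) + 1) + (5 + 8*6)) = ((2*(-1)*0)*(-9))*(((3 - 2) + 1) + (5 + 48)) = (0*(-9))*((1 + 1) + 53) = 0*(2 + 53) = 0*55 = 0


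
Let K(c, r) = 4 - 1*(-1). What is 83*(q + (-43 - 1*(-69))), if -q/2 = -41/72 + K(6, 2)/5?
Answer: 75115/36 ≈ 2086.5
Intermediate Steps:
K(c, r) = 5 (K(c, r) = 4 + 1 = 5)
q = -31/36 (q = -2*(-41/72 + 5/5) = -2*(-41*1/72 + 5*(⅕)) = -2*(-41/72 + 1) = -2*31/72 = -31/36 ≈ -0.86111)
83*(q + (-43 - 1*(-69))) = 83*(-31/36 + (-43 - 1*(-69))) = 83*(-31/36 + (-43 + 69)) = 83*(-31/36 + 26) = 83*(905/36) = 75115/36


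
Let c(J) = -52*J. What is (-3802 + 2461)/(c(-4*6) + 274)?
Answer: -1341/1522 ≈ -0.88108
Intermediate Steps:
(-3802 + 2461)/(c(-4*6) + 274) = (-3802 + 2461)/(-(-208)*6 + 274) = -1341/(-52*(-24) + 274) = -1341/(1248 + 274) = -1341/1522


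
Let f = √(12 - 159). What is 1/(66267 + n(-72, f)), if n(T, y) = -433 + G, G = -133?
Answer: 1/65701 ≈ 1.5220e-5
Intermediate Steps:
f = 7*I*√3 (f = √(-147) = 7*I*√3 ≈ 12.124*I)
n(T, y) = -566 (n(T, y) = -433 - 133 = -566)
1/(66267 + n(-72, f)) = 1/(66267 - 566) = 1/65701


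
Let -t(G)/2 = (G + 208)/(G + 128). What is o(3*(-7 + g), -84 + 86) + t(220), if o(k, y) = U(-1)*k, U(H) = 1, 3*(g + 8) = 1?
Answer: -4042/87 ≈ -46.460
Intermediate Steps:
g = -23/3 (g = -8 + (⅓)*1 = -8 + ⅓ = -23/3 ≈ -7.6667)
t(G) = -2*(208 + G)/(128 + G) (t(G) = -2*(G + 208)/(G + 128) = -2*(208 + G)/(128 + G))
o(k, y) = k (o(k, y) = 1*k = k)
o(3*(-7 + g), -84 + 86) + t(220) = 3*(-7 - 23/3) + 2*(-208 - 1*220)/(128 + 220) = 3*(-44/3) + 2*(-208 - 220)/348 = -44 + 2*(1/348)*(-428) = -44 - 214/87 = -4042/87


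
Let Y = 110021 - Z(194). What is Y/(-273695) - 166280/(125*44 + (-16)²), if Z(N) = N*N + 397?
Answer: -11481091882/393847105 ≈ -29.151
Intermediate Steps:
Z(N) = 397 + N² (Z(N) = N² + 397 = 397 + N²)
Y = 71988 (Y = 110021 - (397 + 194²) = 110021 - (397 + 37636) = 110021 - 1*38033 = 110021 - 38033 = 71988)
Y/(-273695) - 166280/(125*44 + (-16)²) = 71988/(-273695) - 166280/(125*44 + (-16)²) = 71988*(-1/273695) - 166280/(5500 + 256) = -71988/273695 - 166280/5756 = -71988/273695 - 166280*1/5756 = -71988/273695 - 41570/1439 = -11481091882/393847105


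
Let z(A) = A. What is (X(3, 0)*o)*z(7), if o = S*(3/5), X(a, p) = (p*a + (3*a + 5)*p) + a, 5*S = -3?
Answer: -189/25 ≈ -7.5600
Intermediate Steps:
S = -⅗ (S = (⅕)*(-3) = -⅗ ≈ -0.60000)
X(a, p) = a + a*p + p*(5 + 3*a) (X(a, p) = (a*p + (5 + 3*a)*p) + a = (a*p + p*(5 + 3*a)) + a = a + a*p + p*(5 + 3*a))
o = -9/25 (o = -9/(5*5) = -⅗*⅗ = -9/25 ≈ -0.36000)
(X(3, 0)*o)*z(7) = ((3 + 5*0 + 4*3*0)*(-9/25))*7 = ((3 + 0 + 0)*(-9/25))*7 = (3*(-9/25))*7 = -27/25*7 = -189/25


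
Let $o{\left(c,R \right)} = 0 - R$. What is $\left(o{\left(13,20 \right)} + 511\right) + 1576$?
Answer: $2067$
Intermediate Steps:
$o{\left(c,R \right)} = - R$
$\left(o{\left(13,20 \right)} + 511\right) + 1576 = \left(\left(-1\right) 20 + 511\right) + 1576 = \left(-20 + 511\right) + 1576 = 491 + 1576 = 2067$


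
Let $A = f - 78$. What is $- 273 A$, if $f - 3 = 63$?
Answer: $3276$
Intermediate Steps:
$f = 66$ ($f = 3 + 63 = 66$)
$A = -12$ ($A = 66 - 78 = -12$)
$- 273 A = \left(-273\right) \left(-12\right) = 3276$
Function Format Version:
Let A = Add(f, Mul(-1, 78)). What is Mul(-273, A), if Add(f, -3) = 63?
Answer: 3276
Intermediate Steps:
f = 66 (f = Add(3, 63) = 66)
A = -12 (A = Add(66, Mul(-1, 78)) = Add(66, -78) = -12)
Mul(-273, A) = Mul(-273, -12) = 3276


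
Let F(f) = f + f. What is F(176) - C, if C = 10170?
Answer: -9818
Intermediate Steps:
F(f) = 2*f
F(176) - C = 2*176 - 1*10170 = 352 - 10170 = -9818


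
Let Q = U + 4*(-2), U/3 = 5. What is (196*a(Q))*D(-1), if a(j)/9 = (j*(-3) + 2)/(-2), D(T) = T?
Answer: -16758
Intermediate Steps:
U = 15 (U = 3*5 = 15)
Q = 7 (Q = 15 + 4*(-2) = 15 - 8 = 7)
a(j) = -9 + 27*j/2 (a(j) = 9*((j*(-3) + 2)/(-2)) = 9*((-3*j + 2)*(-½)) = 9*((2 - 3*j)*(-½)) = 9*(-1 + 3*j/2) = -9 + 27*j/2)
(196*a(Q))*D(-1) = (196*(-9 + (27/2)*7))*(-1) = (196*(-9 + 189/2))*(-1) = (196*(171/2))*(-1) = 16758*(-1) = -16758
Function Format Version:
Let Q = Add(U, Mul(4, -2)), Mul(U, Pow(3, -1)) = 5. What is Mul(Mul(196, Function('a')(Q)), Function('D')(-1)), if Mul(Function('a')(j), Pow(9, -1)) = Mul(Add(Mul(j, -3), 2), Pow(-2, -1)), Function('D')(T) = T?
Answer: -16758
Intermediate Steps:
U = 15 (U = Mul(3, 5) = 15)
Q = 7 (Q = Add(15, Mul(4, -2)) = Add(15, -8) = 7)
Function('a')(j) = Add(-9, Mul(Rational(27, 2), j)) (Function('a')(j) = Mul(9, Mul(Add(Mul(j, -3), 2), Pow(-2, -1))) = Mul(9, Mul(Add(Mul(-3, j), 2), Rational(-1, 2))) = Mul(9, Mul(Add(2, Mul(-3, j)), Rational(-1, 2))) = Mul(9, Add(-1, Mul(Rational(3, 2), j))) = Add(-9, Mul(Rational(27, 2), j)))
Mul(Mul(196, Function('a')(Q)), Function('D')(-1)) = Mul(Mul(196, Add(-9, Mul(Rational(27, 2), 7))), -1) = Mul(Mul(196, Add(-9, Rational(189, 2))), -1) = Mul(Mul(196, Rational(171, 2)), -1) = Mul(16758, -1) = -16758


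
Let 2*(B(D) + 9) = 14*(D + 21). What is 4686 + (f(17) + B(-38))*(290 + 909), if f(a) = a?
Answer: -128403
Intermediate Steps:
B(D) = 138 + 7*D (B(D) = -9 + (14*(D + 21))/2 = -9 + (14*(21 + D))/2 = -9 + (294 + 14*D)/2 = -9 + (147 + 7*D) = 138 + 7*D)
4686 + (f(17) + B(-38))*(290 + 909) = 4686 + (17 + (138 + 7*(-38)))*(290 + 909) = 4686 + (17 + (138 - 266))*1199 = 4686 + (17 - 128)*1199 = 4686 - 111*1199 = 4686 - 133089 = -128403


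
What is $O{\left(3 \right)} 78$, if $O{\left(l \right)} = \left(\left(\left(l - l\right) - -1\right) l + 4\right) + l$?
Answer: $780$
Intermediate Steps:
$O{\left(l \right)} = 4 + 2 l$ ($O{\left(l \right)} = \left(\left(0 + 1\right) l + 4\right) + l = \left(1 l + 4\right) + l = \left(l + 4\right) + l = \left(4 + l\right) + l = 4 + 2 l$)
$O{\left(3 \right)} 78 = \left(4 + 2 \cdot 3\right) 78 = \left(4 + 6\right) 78 = 10 \cdot 78 = 780$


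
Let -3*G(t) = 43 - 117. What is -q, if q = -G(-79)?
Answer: 74/3 ≈ 24.667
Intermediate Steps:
G(t) = 74/3 (G(t) = -(43 - 117)/3 = -1/3*(-74) = 74/3)
q = -74/3 (q = -1*74/3 = -74/3 ≈ -24.667)
-q = -1*(-74/3) = 74/3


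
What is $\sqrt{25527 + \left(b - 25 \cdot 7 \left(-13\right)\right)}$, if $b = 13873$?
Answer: $5 \sqrt{1667} \approx 204.14$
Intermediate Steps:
$\sqrt{25527 + \left(b - 25 \cdot 7 \left(-13\right)\right)} = \sqrt{25527 + \left(13873 - 25 \cdot 7 \left(-13\right)\right)} = \sqrt{25527 + \left(13873 - 175 \left(-13\right)\right)} = \sqrt{25527 + \left(13873 - -2275\right)} = \sqrt{25527 + \left(13873 + 2275\right)} = \sqrt{25527 + 16148} = \sqrt{41675} = 5 \sqrt{1667}$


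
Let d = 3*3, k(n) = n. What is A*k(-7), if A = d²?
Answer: -567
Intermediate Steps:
d = 9
A = 81 (A = 9² = 81)
A*k(-7) = 81*(-7) = -567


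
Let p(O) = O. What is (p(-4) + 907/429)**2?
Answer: 654481/184041 ≈ 3.5562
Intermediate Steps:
(p(-4) + 907/429)**2 = (-4 + 907/429)**2 = (-809/429)**2 = 654481/184041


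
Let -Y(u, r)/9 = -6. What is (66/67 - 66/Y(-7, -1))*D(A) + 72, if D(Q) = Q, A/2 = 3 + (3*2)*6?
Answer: 10754/201 ≈ 53.503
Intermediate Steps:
Y(u, r) = 54 (Y(u, r) = -9*(-6) = 54)
A = 78 (A = 2*(3 + (3*2)*6) = 2*(3 + 6*6) = 2*(3 + 36) = 2*39 = 78)
(66/67 - 66/Y(-7, -1))*D(A) + 72 = (66/67 - 66/54)*78 + 72 = (66*(1/67) - 66*1/54)*78 + 72 = (66/67 - 11/9)*78 + 72 = -143/603*78 + 72 = -3718/201 + 72 = 10754/201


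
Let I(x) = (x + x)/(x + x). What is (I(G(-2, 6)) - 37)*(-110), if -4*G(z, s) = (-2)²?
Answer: 3960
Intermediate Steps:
G(z, s) = -1 (G(z, s) = -¼*(-2)² = -¼*4 = -1)
I(x) = 1 (I(x) = (2*x)/((2*x)) = (2*x)*(1/(2*x)) = 1)
(I(G(-2, 6)) - 37)*(-110) = (1 - 37)*(-110) = -36*(-110) = 3960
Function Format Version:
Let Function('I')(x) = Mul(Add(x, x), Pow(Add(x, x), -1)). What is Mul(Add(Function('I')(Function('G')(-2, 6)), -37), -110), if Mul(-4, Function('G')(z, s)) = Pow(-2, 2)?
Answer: 3960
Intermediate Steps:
Function('G')(z, s) = -1 (Function('G')(z, s) = Mul(Rational(-1, 4), Pow(-2, 2)) = Mul(Rational(-1, 4), 4) = -1)
Function('I')(x) = 1 (Function('I')(x) = Mul(Mul(2, x), Pow(Mul(2, x), -1)) = Mul(Mul(2, x), Mul(Rational(1, 2), Pow(x, -1))) = 1)
Mul(Add(Function('I')(Function('G')(-2, 6)), -37), -110) = Mul(Add(1, -37), -110) = Mul(-36, -110) = 3960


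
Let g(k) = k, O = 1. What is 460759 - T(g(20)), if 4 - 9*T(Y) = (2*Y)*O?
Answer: 460763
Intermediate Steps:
T(Y) = 4/9 - 2*Y/9
460759 - T(g(20)) = 460759 - (4/9 - 2/9*20) = 460759 - (4/9 - 40/9) = 460759 - 1*(-4) = 460759 + 4 = 460763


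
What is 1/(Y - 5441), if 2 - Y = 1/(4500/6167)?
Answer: -4500/24481667 ≈ -0.00018381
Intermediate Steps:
Y = 2833/4500 (Y = 2 - 1/(4500/6167) = 2 - 1/(4500*(1/6167)) = 2 - 1/4500/6167 = 2 - 1*6167/4500 = 2 - 6167/4500 = 2833/4500 ≈ 0.62956)
1/(Y - 5441) = 1/(2833/4500 - 5441) = 1/(-24481667/4500) = -4500/24481667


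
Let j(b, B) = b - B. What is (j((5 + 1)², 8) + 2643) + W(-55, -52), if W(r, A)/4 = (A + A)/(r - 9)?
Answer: 5355/2 ≈ 2677.5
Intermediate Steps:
W(r, A) = 8*A/(-9 + r) (W(r, A) = 4*((A + A)/(r - 9)) = 4*((2*A)/(-9 + r)) = 4*(2*A/(-9 + r)) = 8*A/(-9 + r))
(j((5 + 1)², 8) + 2643) + W(-55, -52) = (((5 + 1)² - 1*8) + 2643) + 8*(-52)/(-9 - 55) = ((6² - 8) + 2643) + 8*(-52)/(-64) = ((36 - 8) + 2643) + 8*(-52)*(-1/64) = (28 + 2643) + 13/2 = 2671 + 13/2 = 5355/2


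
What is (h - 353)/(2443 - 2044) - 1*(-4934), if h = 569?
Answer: 656294/133 ≈ 4934.5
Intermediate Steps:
(h - 353)/(2443 - 2044) - 1*(-4934) = (569 - 353)/(2443 - 2044) - 1*(-4934) = 216/399 + 4934 = 216*(1/399) + 4934 = 72/133 + 4934 = 656294/133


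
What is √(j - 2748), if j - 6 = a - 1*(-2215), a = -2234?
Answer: I*√2761 ≈ 52.545*I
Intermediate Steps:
j = -13 (j = 6 + (-2234 - 1*(-2215)) = 6 + (-2234 + 2215) = 6 - 19 = -13)
√(j - 2748) = √(-13 - 2748) = √(-2761) = I*√2761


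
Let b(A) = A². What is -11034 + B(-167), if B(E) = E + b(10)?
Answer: -11101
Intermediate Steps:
B(E) = 100 + E (B(E) = E + 10² = E + 100 = 100 + E)
-11034 + B(-167) = -11034 + (100 - 167) = -11034 - 67 = -11101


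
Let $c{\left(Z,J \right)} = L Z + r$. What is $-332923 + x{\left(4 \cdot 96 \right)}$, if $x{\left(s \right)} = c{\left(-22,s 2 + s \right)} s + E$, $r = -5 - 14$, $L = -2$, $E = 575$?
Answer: $-322748$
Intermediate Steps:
$r = -19$ ($r = -5 - 14 = -19$)
$c{\left(Z,J \right)} = -19 - 2 Z$ ($c{\left(Z,J \right)} = - 2 Z - 19 = -19 - 2 Z$)
$x{\left(s \right)} = 575 + 25 s$ ($x{\left(s \right)} = \left(-19 - -44\right) s + 575 = \left(-19 + 44\right) s + 575 = 25 s + 575 = 575 + 25 s$)
$-332923 + x{\left(4 \cdot 96 \right)} = -332923 + \left(575 + 25 \cdot 4 \cdot 96\right) = -332923 + \left(575 + 25 \cdot 384\right) = -332923 + \left(575 + 9600\right) = -332923 + 10175 = -322748$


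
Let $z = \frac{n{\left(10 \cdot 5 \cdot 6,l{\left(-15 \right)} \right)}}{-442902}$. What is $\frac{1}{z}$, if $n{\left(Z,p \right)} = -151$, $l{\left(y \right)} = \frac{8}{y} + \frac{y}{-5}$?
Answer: $\frac{442902}{151} \approx 2933.1$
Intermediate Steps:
$l{\left(y \right)} = \frac{8}{y} - \frac{y}{5}$ ($l{\left(y \right)} = \frac{8}{y} + y \left(- \frac{1}{5}\right) = \frac{8}{y} - \frac{y}{5}$)
$z = \frac{151}{442902}$ ($z = - \frac{151}{-442902} = \left(-151\right) \left(- \frac{1}{442902}\right) = \frac{151}{442902} \approx 0.00034093$)
$\frac{1}{z} = \frac{1}{\frac{151}{442902}} = \frac{442902}{151}$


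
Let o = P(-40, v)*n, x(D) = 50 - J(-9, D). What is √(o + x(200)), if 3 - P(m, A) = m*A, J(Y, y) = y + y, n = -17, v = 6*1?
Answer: I*√4481 ≈ 66.94*I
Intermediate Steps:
v = 6
J(Y, y) = 2*y
P(m, A) = 3 - A*m (P(m, A) = 3 - m*A = 3 - A*m)
x(D) = 50 - 2*D
o = -4131 (o = (3 - 1*6*(-40))*(-17) = (3 + 240)*(-17) = 243*(-17) = -4131)
√(o + x(200)) = √(-4131 + (50 - 2*200)) = √(-4131 + (50 - 400)) = √(-4131 - 350) = √(-4481) = I*√4481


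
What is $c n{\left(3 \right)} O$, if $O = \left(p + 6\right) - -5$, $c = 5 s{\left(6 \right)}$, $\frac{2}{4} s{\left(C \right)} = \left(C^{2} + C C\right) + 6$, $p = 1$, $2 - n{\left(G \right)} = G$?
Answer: $-9360$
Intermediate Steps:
$n{\left(G \right)} = 2 - G$
$s{\left(C \right)} = 12 + 4 C^{2}$ ($s{\left(C \right)} = 2 \left(\left(C^{2} + C C\right) + 6\right) = 2 \left(\left(C^{2} + C^{2}\right) + 6\right) = 2 \left(2 C^{2} + 6\right) = 2 \left(6 + 2 C^{2}\right) = 12 + 4 C^{2}$)
$c = 780$ ($c = 5 \left(12 + 4 \cdot 6^{2}\right) = 5 \left(12 + 4 \cdot 36\right) = 5 \left(12 + 144\right) = 5 \cdot 156 = 780$)
$O = 12$ ($O = \left(1 + 6\right) - -5 = 7 + 5 = 12$)
$c n{\left(3 \right)} O = 780 \left(2 - 3\right) 12 = 780 \left(-1\right) 12 = \left(-780\right) 12 = -9360$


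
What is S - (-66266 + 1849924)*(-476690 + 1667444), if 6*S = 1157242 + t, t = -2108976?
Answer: -6371694170263/3 ≈ -2.1239e+12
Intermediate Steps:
S = -475867/3 (S = (1157242 - 2108976)/6 = (⅙)*(-951734) = -475867/3 ≈ -1.5862e+5)
S - (-66266 + 1849924)*(-476690 + 1667444) = -475867/3 - (-66266 + 1849924)*(-476690 + 1667444) = -475867/3 - 1783658*1190754 = -475867/3 - 1*2123897898132 = -475867/3 - 2123897898132 = -6371694170263/3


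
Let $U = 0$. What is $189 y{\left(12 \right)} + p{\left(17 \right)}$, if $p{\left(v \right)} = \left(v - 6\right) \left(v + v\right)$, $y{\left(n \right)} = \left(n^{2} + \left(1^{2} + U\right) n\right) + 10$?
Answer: $31748$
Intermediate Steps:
$y{\left(n \right)} = 10 + n + n^{2}$ ($y{\left(n \right)} = \left(n^{2} + \left(1^{2} + 0\right) n\right) + 10 = \left(n^{2} + \left(1 + 0\right) n\right) + 10 = \left(n^{2} + 1 n\right) + 10 = \left(n^{2} + n\right) + 10 = \left(n + n^{2}\right) + 10 = 10 + n + n^{2}$)
$p{\left(v \right)} = 2 v \left(-6 + v\right)$ ($p{\left(v \right)} = \left(-6 + v\right) 2 v = 2 v \left(-6 + v\right)$)
$189 y{\left(12 \right)} + p{\left(17 \right)} = 189 \left(10 + 12 + 12^{2}\right) + 2 \cdot 17 \left(-6 + 17\right) = 189 \left(10 + 12 + 144\right) + 2 \cdot 17 \cdot 11 = 189 \cdot 166 + 374 = 31374 + 374 = 31748$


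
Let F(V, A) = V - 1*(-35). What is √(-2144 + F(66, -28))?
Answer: 3*I*√227 ≈ 45.2*I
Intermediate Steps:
F(V, A) = 35 + V (F(V, A) = V + 35 = 35 + V)
√(-2144 + F(66, -28)) = √(-2144 + (35 + 66)) = √(-2144 + 101) = √(-2043) = 3*I*√227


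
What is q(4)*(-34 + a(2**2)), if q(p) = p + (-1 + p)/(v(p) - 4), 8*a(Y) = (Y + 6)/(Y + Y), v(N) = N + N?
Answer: -20577/128 ≈ -160.76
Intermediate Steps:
v(N) = 2*N
a(Y) = (6 + Y)/(16*Y) (a(Y) = ((Y + 6)/(Y + Y))/8 = ((6 + Y)/((2*Y)))/8 = ((6 + Y)*(1/(2*Y)))/8 = ((6 + Y)/(2*Y))/8 = (6 + Y)/(16*Y))
q(p) = p + (-1 + p)/(-4 + 2*p) (q(p) = p + (-1 + p)/(2*p - 4) = p + (-1 + p)/(-4 + 2*p))
q(4)*(-34 + a(2**2)) = ((-1 - 3*4 + 2*4**2)/(2*(-2 + 4)))*(-34 + (6 + 2**2)/(16*(2**2))) = ((1/2)*(-1 - 12 + 2*16)/2)*(-34 + (1/16)*(6 + 4)/4) = ((1/2)*(1/2)*(-1 - 12 + 32))*(-34 + (1/16)*(1/4)*10) = ((1/2)*(1/2)*19)*(-34 + 5/32) = (19/4)*(-1083/32) = -20577/128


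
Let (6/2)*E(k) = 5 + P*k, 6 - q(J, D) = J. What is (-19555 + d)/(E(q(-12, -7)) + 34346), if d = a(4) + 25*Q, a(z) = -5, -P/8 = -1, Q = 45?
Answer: -55305/103187 ≈ -0.53597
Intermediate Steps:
q(J, D) = 6 - J
P = 8 (P = -8*(-1) = 8)
E(k) = 5/3 + 8*k/3 (E(k) = (5 + 8*k)/3 = 5/3 + 8*k/3)
d = 1120 (d = -5 + 25*45 = -5 + 1125 = 1120)
(-19555 + d)/(E(q(-12, -7)) + 34346) = (-19555 + 1120)/((5/3 + 8*(6 - 1*(-12))/3) + 34346) = -18435/((5/3 + 8*(6 + 12)/3) + 34346) = -18435/((5/3 + (8/3)*18) + 34346) = -18435/((5/3 + 48) + 34346) = -18435/(149/3 + 34346) = -18435/103187/3 = -18435*3/103187 = -55305/103187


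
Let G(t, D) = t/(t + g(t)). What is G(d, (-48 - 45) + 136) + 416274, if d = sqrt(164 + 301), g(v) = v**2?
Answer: 193151135/464 + sqrt(465)/464 ≈ 4.1627e+5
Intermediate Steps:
d = sqrt(465) ≈ 21.564
G(t, D) = t/(t + t**2)
G(d, (-48 - 45) + 136) + 416274 = 1/(1 + sqrt(465)) + 416274 = 416274 + 1/(1 + sqrt(465))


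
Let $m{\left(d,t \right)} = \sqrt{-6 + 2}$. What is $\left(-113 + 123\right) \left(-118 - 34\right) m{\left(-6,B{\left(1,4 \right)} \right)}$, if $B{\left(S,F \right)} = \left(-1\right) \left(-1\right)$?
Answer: $- 3040 i \approx - 3040.0 i$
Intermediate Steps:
$B{\left(S,F \right)} = 1$
$m{\left(d,t \right)} = 2 i$ ($m{\left(d,t \right)} = \sqrt{-4} = 2 i$)
$\left(-113 + 123\right) \left(-118 - 34\right) m{\left(-6,B{\left(1,4 \right)} \right)} = \left(-113 + 123\right) \left(-118 - 34\right) 2 i = 10 \left(-152\right) 2 i = - 1520 \cdot 2 i = - 3040 i$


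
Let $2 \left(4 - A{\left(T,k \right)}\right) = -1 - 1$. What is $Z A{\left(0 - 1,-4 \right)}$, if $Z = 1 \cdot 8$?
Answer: $40$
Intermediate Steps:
$Z = 8$
$A{\left(T,k \right)} = 5$ ($A{\left(T,k \right)} = 4 - \frac{-1 - 1}{2} = 4 - -1 = 4 + 1 = 5$)
$Z A{\left(0 - 1,-4 \right)} = 8 \cdot 5 = 40$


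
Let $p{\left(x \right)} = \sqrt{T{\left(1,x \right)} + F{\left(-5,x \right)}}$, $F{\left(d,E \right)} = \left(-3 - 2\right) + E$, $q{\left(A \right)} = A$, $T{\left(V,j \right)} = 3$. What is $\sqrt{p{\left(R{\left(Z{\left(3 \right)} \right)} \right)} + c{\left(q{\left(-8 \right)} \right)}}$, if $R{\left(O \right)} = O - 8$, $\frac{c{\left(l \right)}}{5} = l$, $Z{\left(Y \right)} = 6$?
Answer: $\sqrt{-40 + 2 i} \approx 0.15806 + 6.3265 i$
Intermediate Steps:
$c{\left(l \right)} = 5 l$
$F{\left(d,E \right)} = -5 + E$
$R{\left(O \right)} = -8 + O$
$p{\left(x \right)} = \sqrt{-2 + x}$ ($p{\left(x \right)} = \sqrt{3 + \left(-5 + x\right)} = \sqrt{-2 + x}$)
$\sqrt{p{\left(R{\left(Z{\left(3 \right)} \right)} \right)} + c{\left(q{\left(-8 \right)} \right)}} = \sqrt{\sqrt{-2 + \left(-8 + 6\right)} + 5 \left(-8\right)} = \sqrt{\sqrt{-2 - 2} - 40} = \sqrt{\sqrt{-4} - 40} = \sqrt{2 i - 40} = \sqrt{-40 + 2 i}$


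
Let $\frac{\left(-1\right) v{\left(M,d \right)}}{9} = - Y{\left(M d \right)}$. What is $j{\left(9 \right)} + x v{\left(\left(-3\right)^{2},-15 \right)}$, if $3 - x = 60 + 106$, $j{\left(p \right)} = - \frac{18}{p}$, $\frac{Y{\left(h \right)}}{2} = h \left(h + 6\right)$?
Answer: $-51095612$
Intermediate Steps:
$Y{\left(h \right)} = 2 h \left(6 + h\right)$ ($Y{\left(h \right)} = 2 h \left(h + 6\right) = 2 h \left(6 + h\right)$)
$v{\left(M,d \right)} = 18 M d \left(6 + M d\right)$ ($v{\left(M,d \right)} = - 9 \left(- 2 M d \left(6 + M d\right)\right) = 18 M d \left(6 + M d\right)$)
$x = -163$ ($x = 3 - \left(60 + 106\right) = 3 - 166 = -163$)
$j{\left(9 \right)} + x v{\left(\left(-3\right)^{2},-15 \right)} = - \frac{18}{9} - 163 \cdot 18 \left(-3\right)^{2} \left(-15\right) \left(6 + \left(-3\right)^{2} \left(-15\right)\right) = \left(-18\right) \frac{1}{9} - 163 \cdot 18 \cdot 9 \left(-15\right) \left(6 + 9 \left(-15\right)\right) = -2 - 163 \cdot 18 \cdot 9 \left(-15\right) \left(6 - 135\right) = -2 - 163 \cdot 18 \cdot 9 \left(-15\right) \left(-129\right) = -2 - 51095610 = -51095612$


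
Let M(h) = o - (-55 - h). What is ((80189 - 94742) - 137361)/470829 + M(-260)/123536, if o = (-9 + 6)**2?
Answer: -224513457/692432516 ≈ -0.32424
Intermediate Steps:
o = 9 (o = (-3)**2 = 9)
M(h) = 64 + h (M(h) = 9 - (-55 - h) = 9 + (55 + h) = 64 + h)
((80189 - 94742) - 137361)/470829 + M(-260)/123536 = ((80189 - 94742) - 137361)/470829 + (64 - 260)/123536 = (-14553 - 137361)*(1/470829) - 196*1/123536 = -151914*1/470829 - 7/4412 = -50638/156943 - 7/4412 = -224513457/692432516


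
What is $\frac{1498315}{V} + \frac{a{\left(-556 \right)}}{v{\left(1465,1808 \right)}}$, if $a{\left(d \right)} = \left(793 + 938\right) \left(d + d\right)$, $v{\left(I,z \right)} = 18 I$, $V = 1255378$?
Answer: $- \frac{396155232511}{5517386310} \approx -71.801$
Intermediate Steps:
$a{\left(d \right)} = 3462 d$ ($a{\left(d \right)} = 1731 \cdot 2 d = 3462 d$)
$\frac{1498315}{V} + \frac{a{\left(-556 \right)}}{v{\left(1465,1808 \right)}} = \frac{1498315}{1255378} + \frac{3462 \left(-556\right)}{18 \cdot 1465} = 1498315 \cdot \frac{1}{1255378} - \frac{1924872}{26370} = \frac{1498315}{1255378} - \frac{320812}{4395} = - \frac{396155232511}{5517386310}$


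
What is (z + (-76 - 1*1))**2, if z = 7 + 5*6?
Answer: 1600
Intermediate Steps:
z = 37 (z = 7 + 30 = 37)
(z + (-76 - 1*1))**2 = (37 + (-76 - 1*1))**2 = (37 + (-76 - 1))**2 = (37 - 77)**2 = (-40)**2 = 1600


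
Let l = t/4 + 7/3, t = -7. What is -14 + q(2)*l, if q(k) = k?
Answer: -77/6 ≈ -12.833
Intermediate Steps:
l = 7/12 (l = -7/4 + 7/3 = 7/12 ≈ 0.58333)
-14 + q(2)*l = -14 + 2*(7/12) = -14 + 7/6 = -77/6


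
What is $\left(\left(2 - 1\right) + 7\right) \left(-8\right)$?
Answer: $-64$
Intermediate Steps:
$\left(\left(2 - 1\right) + 7\right) \left(-8\right) = \left(1 + 7\right) \left(-8\right) = 8 \left(-8\right) = -64$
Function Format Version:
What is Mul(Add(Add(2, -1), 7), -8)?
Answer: -64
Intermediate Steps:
Mul(Add(Add(2, -1), 7), -8) = Mul(Add(1, 7), -8) = Mul(8, -8) = -64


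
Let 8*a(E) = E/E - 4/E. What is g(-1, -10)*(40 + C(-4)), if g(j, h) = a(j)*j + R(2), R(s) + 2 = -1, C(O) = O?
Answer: -261/2 ≈ -130.50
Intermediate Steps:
a(E) = ⅛ - 1/(2*E) (a(E) = (E/E - 4/E)/8 = (1 - 4/E)/8 = ⅛ - 1/(2*E))
R(s) = -3 (R(s) = -2 - 1 = -3)
g(j, h) = -7/2 + j/8 (g(j, h) = ((-4 + j)/(8*j))*j - 3 = (-½ + j/8) - 3 = -7/2 + j/8)
g(-1, -10)*(40 + C(-4)) = (-7/2 + (⅛)*(-1))*(40 - 4) = (-7/2 - ⅛)*36 = -29/8*36 = -261/2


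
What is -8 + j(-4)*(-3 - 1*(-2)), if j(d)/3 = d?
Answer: 4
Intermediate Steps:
j(d) = 3*d
-8 + j(-4)*(-3 - 1*(-2)) = -8 + (3*(-4))*(-3 - 1*(-2)) = -8 - 12*(-3 + 2) = -8 - 12*(-1) = -8 + 12 = 4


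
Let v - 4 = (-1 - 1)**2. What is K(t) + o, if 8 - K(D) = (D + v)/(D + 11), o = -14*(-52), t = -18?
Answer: 5142/7 ≈ 734.57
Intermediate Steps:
v = 8 (v = 4 + (-1 - 1)**2 = 4 + (-2)**2 = 4 + 4 = 8)
o = 728
K(D) = 8 - (8 + D)/(11 + D) (K(D) = 8 - (D + 8)/(D + 11) = 8 - (8 + D)/(11 + D))
K(t) + o = (80 + 7*(-18))/(11 - 18) + 728 = (80 - 126)/(-7) + 728 = -1/7*(-46) + 728 = 46/7 + 728 = 5142/7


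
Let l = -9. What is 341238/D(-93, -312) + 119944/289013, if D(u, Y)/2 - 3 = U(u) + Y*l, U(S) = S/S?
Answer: 49648391575/812704556 ≈ 61.090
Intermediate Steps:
U(S) = 1
D(u, Y) = 8 - 18*Y (D(u, Y) = 6 + 2*(1 + Y*(-9)) = 6 + 2*(1 - 9*Y) = 6 + (2 - 18*Y) = 8 - 18*Y)
341238/D(-93, -312) + 119944/289013 = 341238/(8 - 18*(-312)) + 119944/289013 = 341238/(8 + 5616) + 119944*(1/289013) = 341238/5624 + 119944/289013 = 341238*(1/5624) + 119944/289013 = 170619/2812 + 119944/289013 = 49648391575/812704556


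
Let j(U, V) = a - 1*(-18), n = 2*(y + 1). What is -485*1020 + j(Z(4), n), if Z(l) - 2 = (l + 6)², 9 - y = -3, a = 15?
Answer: -494667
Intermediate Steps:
y = 12 (y = 9 - 1*(-3) = 9 + 3 = 12)
Z(l) = 2 + (6 + l)² (Z(l) = 2 + (l + 6)² = 2 + (6 + l)²)
n = 26 (n = 2*(12 + 1) = 2*13 = 26)
j(U, V) = 33 (j(U, V) = 15 - 1*(-18) = 15 + 18 = 33)
-485*1020 + j(Z(4), n) = -485*1020 + 33 = -494700 + 33 = -494667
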